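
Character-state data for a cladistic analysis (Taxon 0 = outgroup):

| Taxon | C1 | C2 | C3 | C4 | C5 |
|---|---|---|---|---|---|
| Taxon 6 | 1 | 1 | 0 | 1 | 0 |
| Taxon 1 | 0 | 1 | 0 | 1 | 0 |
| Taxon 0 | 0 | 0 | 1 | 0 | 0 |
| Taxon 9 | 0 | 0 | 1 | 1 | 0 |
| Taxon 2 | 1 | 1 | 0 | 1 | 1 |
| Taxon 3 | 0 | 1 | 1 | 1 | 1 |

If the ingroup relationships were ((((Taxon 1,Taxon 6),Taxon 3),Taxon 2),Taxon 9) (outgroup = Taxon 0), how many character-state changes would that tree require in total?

Map each character onto ((((Taxon 1,Taxon 6),Taxon 3),Taxon 2),Taxon 9) (rooted by Taxon 0) and count the minimum state changes it requires (Fitch parsimony):
C1: 2; C2: 1; C3: 2; C4: 1; C5: 2.
Total tree length = 8.

8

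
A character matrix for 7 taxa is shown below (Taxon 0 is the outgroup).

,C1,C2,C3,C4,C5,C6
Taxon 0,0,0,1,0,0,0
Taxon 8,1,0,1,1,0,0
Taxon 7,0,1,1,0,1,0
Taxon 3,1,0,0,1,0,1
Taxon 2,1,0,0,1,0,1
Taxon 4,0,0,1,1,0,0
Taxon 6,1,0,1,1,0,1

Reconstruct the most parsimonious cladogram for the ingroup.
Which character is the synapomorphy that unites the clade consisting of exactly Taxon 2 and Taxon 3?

Character polarity is set by the outgroup: the derived state is whichever differs from the outgroup's state, so for C3 the derived state is '0', and for the remaining characters it is '1'.
Only Taxon 2, Taxon 3, Taxon 6, and Taxon 8 show the derived state '1' for C1, supporting them as a clade.
C2: derived state '1' in Taxon 7 only — an autapomorphy, so it tells us nothing about relationships among taxa.
Only Taxon 2 and Taxon 3 show the derived state '0' for C3, supporting them as a clade.
C4: derived state '1' in Taxon 2, Taxon 3, Taxon 4, Taxon 6, and Taxon 8 only — synapomorphy for {Taxon 2, Taxon 3, Taxon 4, Taxon 6, Taxon 8}.
C5: derived state '1' in Taxon 7 only — an autapomorphy, so it tells us nothing about relationships among taxa.
Only Taxon 2, Taxon 3, and Taxon 6 show the derived state '1' for C6, supporting them as a clade.
Most parsimonious ingroup topology: (((Taxon 8,((Taxon 3,Taxon 2),Taxon 6)),Taxon 4),Taxon 7).
The clade {Taxon 2, Taxon 3} is supported by C3: its derived state '0' occurs in exactly those taxa and in no other taxon (including the outgroup).

C3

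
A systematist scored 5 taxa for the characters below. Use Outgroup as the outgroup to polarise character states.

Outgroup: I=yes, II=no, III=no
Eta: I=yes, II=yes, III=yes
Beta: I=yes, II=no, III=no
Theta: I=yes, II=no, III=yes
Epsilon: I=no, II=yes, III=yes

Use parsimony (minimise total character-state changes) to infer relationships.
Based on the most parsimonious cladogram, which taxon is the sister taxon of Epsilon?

Eta

Character polarity is set by the outgroup: the derived state is whichever differs from the outgroup's state, so for I the derived state is 'no', and for the remaining characters it is 'yes'.
I (derived state 'no') is unique to Epsilon (autapomorphy; uninformative for grouping).
II: derived state 'yes' in Epsilon and Eta only — synapomorphy for {Epsilon, Eta}.
III: derived state 'yes' in Epsilon, Eta, and Theta only — synapomorphy for {Epsilon, Eta, Theta}.
Most parsimonious ingroup topology: (((Eta,Epsilon),Theta),Beta).
Epsilon and Eta form a cherry on this tree, so they are sister taxa.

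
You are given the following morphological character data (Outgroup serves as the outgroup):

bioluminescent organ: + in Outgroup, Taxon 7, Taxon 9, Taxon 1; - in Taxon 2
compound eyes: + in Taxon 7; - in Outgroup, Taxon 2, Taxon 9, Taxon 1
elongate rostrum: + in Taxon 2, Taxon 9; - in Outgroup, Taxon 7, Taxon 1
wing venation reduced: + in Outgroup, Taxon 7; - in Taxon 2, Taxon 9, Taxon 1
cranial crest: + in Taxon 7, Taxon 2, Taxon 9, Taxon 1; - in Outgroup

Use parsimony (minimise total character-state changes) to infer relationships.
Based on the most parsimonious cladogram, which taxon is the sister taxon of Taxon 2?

Taxon 9

Character polarity is set by the outgroup: the derived state is whichever differs from the outgroup's state, so for bioluminescent organ, wing venation reduced the derived state is '-', and for the remaining characters it is '+'.
bioluminescent organ (derived state '-') is unique to Taxon 2 (autapomorphy; uninformative for grouping).
compound eyes: derived state '+' in Taxon 7 only — an autapomorphy, so it tells us nothing about relationships among taxa.
Only Taxon 2 and Taxon 9 show the derived state '+' for elongate rostrum, supporting them as a clade.
wing venation reduced (derived state '-') is shared by Taxon 1, Taxon 2, and Taxon 9 — a synapomorphy uniting that clade.
All ingroup taxa share the derived state '+' for cranial crest; it defines the ingroup but does not resolve relationships within it.
Most parsimonious ingroup topology: (Taxon 7,((Taxon 2,Taxon 9),Taxon 1)).
Taxon 2 and Taxon 9 form a cherry on this tree, so they are sister taxa.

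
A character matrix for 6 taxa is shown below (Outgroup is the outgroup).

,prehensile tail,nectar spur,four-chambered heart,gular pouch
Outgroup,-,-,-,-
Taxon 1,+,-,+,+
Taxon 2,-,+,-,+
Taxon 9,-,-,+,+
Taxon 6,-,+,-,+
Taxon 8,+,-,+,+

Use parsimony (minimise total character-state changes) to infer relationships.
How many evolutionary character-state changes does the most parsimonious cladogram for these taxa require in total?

4

The outgroup has state '-' for every character, so '+' is the derived state throughout.
Only Taxon 1 and Taxon 8 show the derived state '+' for prehensile tail, supporting them as a clade.
Only Taxon 2 and Taxon 6 show the derived state '+' for nectar spur, supporting them as a clade.
Only Taxon 1, Taxon 8, and Taxon 9 show the derived state '+' for four-chambered heart, supporting them as a clade.
All ingroup taxa share the derived state '+' for gular pouch; it defines the ingroup but does not resolve relationships within it.
Most parsimonious ingroup topology: (((Taxon 1,Taxon 8),Taxon 9),(Taxon 2,Taxon 6)).
Changes per character on this tree: prehensile tail: 1; nectar spur: 1; four-chambered heart: 1; gular pouch: 1.
Total = 4.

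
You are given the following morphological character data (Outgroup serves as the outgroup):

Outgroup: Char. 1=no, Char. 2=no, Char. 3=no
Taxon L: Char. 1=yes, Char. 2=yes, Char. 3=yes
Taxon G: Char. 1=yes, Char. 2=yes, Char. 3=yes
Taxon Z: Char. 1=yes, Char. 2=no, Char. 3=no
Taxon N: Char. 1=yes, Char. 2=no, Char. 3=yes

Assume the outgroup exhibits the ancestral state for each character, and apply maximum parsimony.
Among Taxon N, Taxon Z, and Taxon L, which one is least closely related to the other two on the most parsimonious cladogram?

The outgroup has state 'no' for every character, so 'yes' is the derived state throughout.
All ingroup taxa share the derived state 'yes' for Char. 1; it defines the ingroup but does not resolve relationships within it.
Char. 2: derived state 'yes' in Taxon G and Taxon L only — synapomorphy for {Taxon G, Taxon L}.
Char. 3 (derived state 'yes') is shared by Taxon G, Taxon L, and Taxon N — a synapomorphy uniting that clade.
Most parsimonious ingroup topology: (((Taxon L,Taxon G),Taxon N),Taxon Z).
Taxon N and Taxon L share a more recent common ancestor with each other than either does with Taxon Z, so Taxon Z is the least closely related of the three.

Taxon Z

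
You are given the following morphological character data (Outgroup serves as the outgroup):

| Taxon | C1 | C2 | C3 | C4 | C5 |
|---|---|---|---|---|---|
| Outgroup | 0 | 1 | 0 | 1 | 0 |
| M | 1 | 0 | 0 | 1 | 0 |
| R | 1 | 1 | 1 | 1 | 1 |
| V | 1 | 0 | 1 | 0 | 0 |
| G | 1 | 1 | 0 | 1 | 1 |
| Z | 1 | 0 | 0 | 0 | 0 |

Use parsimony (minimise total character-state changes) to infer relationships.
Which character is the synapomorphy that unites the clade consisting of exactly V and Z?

C4

Character polarity is set by the outgroup: the derived state is whichever differs from the outgroup's state, so for C2, C4 the derived state is '0', and for the remaining characters it is '1'.
All ingroup taxa share the derived state '1' for C1; it defines the ingroup but does not resolve relationships within it.
Only M, V, and Z show the derived state '0' for C2, supporting them as a clade.
C3 (state '1') occurs in R and V but conflicts with the nesting implied by the other characters — most parsimoniously interpreted as homoplasy.
C4: derived state '0' in V and Z only — synapomorphy for {V, Z}.
C5: derived state '1' in G and R only — synapomorphy for {G, R}.
Most parsimonious ingroup topology: ((M,(V,Z)),(R,G)).
The clade {V, Z} is supported by C4: its derived state '0' occurs in exactly those taxa and in no other taxon (including the outgroup).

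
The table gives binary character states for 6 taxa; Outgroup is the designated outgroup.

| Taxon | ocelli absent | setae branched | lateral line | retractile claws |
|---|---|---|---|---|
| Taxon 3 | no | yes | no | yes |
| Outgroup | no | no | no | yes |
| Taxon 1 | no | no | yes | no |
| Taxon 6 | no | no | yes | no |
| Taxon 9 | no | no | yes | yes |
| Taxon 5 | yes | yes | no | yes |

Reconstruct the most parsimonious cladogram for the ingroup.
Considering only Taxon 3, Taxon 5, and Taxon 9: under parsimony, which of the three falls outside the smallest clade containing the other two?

Taxon 9

Character polarity is set by the outgroup: the derived state is whichever differs from the outgroup's state, so for retractile claws the derived state is 'no', and for the remaining characters it is 'yes'.
ocelli absent: derived state 'yes' in Taxon 5 only — an autapomorphy, so it tells us nothing about relationships among taxa.
Only Taxon 3 and Taxon 5 show the derived state 'yes' for setae branched, supporting them as a clade.
lateral line: derived state 'yes' in Taxon 1, Taxon 6, and Taxon 9 only — synapomorphy for {Taxon 1, Taxon 6, Taxon 9}.
retractile claws (derived state 'no') is shared by Taxon 1 and Taxon 6 — a synapomorphy uniting that clade.
Most parsimonious ingroup topology: (((Taxon 6,Taxon 1),Taxon 9),(Taxon 5,Taxon 3)).
Taxon 5 and Taxon 3 share a more recent common ancestor with each other than either does with Taxon 9, so Taxon 9 is the least closely related of the three.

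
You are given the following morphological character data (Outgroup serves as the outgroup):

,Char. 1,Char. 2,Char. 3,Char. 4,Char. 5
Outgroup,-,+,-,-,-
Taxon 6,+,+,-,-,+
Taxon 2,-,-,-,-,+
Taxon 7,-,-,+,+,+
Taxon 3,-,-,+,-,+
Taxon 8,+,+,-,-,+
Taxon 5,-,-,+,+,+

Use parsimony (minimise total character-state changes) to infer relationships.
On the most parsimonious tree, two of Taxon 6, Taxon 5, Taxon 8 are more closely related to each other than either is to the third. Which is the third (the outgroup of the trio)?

Taxon 5

Character polarity is set by the outgroup: the derived state is whichever differs from the outgroup's state, so for Char. 2 the derived state is '-', and for the remaining characters it is '+'.
Only Taxon 6 and Taxon 8 show the derived state '+' for Char. 1, supporting them as a clade.
Only Taxon 2, Taxon 3, Taxon 5, and Taxon 7 show the derived state '-' for Char. 2, supporting them as a clade.
Char. 3: derived state '+' in Taxon 3, Taxon 5, and Taxon 7 only — synapomorphy for {Taxon 3, Taxon 5, Taxon 7}.
Char. 4: derived state '+' in Taxon 5 and Taxon 7 only — synapomorphy for {Taxon 5, Taxon 7}.
All ingroup taxa share the derived state '+' for Char. 5; it defines the ingroup but does not resolve relationships within it.
Most parsimonious ingroup topology: ((Taxon 6,Taxon 8),(Taxon 2,((Taxon 7,Taxon 5),Taxon 3))).
Taxon 6 and Taxon 8 share a more recent common ancestor with each other than either does with Taxon 5, so Taxon 5 is the least closely related of the three.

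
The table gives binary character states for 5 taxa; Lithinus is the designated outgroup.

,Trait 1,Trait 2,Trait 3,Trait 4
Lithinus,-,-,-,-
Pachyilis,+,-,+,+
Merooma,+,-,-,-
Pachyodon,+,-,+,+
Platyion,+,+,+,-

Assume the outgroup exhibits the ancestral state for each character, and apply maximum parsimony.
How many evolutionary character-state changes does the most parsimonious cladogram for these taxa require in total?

4

The outgroup has state '-' for every character, so '+' is the derived state throughout.
All ingroup taxa share the derived state '+' for Trait 1; it defines the ingroup but does not resolve relationships within it.
Trait 2: derived state '+' in Platyion only — an autapomorphy, so it tells us nothing about relationships among taxa.
Trait 3 (derived state '+') is shared by Pachyilis, Pachyodon, and Platyion — a synapomorphy uniting that clade.
Trait 4: derived state '+' in Pachyilis and Pachyodon only — synapomorphy for {Pachyilis, Pachyodon}.
Most parsimonious ingroup topology: (((Pachyilis,Pachyodon),Platyion),Merooma).
Changes per character on this tree: Trait 1: 1; Trait 2: 1; Trait 3: 1; Trait 4: 1.
Total = 4.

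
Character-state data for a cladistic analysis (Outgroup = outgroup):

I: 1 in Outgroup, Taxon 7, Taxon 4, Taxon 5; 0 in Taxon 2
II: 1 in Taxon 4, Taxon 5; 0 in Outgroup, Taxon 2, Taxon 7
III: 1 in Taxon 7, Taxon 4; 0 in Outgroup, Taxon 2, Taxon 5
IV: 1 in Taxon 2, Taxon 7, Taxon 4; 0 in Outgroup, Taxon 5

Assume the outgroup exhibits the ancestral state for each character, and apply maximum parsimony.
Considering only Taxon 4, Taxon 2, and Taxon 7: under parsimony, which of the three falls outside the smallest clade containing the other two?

Taxon 2

Character polarity is set by the outgroup: the derived state is whichever differs from the outgroup's state, so for I the derived state is '0', and for the remaining characters it is '1'.
I (derived state '0') is unique to Taxon 2 (autapomorphy; uninformative for grouping).
II groups Taxon 4 and Taxon 5, which is incompatible with the clades supported by the remaining characters; treating it as convergent (homoplasy) costs fewer steps than any alternative tree.
III: derived state '1' in Taxon 4 and Taxon 7 only — synapomorphy for {Taxon 4, Taxon 7}.
Only Taxon 2, Taxon 4, and Taxon 7 show the derived state '1' for IV, supporting them as a clade.
Most parsimonious ingroup topology: ((Taxon 2,(Taxon 7,Taxon 4)),Taxon 5).
Taxon 7 and Taxon 4 share a more recent common ancestor with each other than either does with Taxon 2, so Taxon 2 is the least closely related of the three.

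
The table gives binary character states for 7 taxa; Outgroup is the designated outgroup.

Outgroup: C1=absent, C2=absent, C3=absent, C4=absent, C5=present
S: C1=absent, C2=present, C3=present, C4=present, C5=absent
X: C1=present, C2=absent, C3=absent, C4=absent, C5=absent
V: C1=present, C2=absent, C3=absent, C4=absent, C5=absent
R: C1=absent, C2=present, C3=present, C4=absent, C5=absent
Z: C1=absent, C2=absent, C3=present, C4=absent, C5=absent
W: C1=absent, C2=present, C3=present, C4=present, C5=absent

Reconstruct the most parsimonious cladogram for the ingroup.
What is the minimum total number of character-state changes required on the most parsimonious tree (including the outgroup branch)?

Character polarity is set by the outgroup: the derived state is whichever differs from the outgroup's state, so for C5 the derived state is 'absent', and for the remaining characters it is 'present'.
C1 (derived state 'present') is shared by V and X — a synapomorphy uniting that clade.
Only R, S, and W show the derived state 'present' for C2, supporting them as a clade.
Only R, S, W, and Z show the derived state 'present' for C3, supporting them as a clade.
C4 (derived state 'present') is shared by S and W — a synapomorphy uniting that clade.
All ingroup taxa share the derived state 'absent' for C5; it defines the ingroup but does not resolve relationships within it.
Most parsimonious ingroup topology: ((((S,W),R),Z),(X,V)).
Changes per character on this tree: C1: 1; C2: 1; C3: 1; C4: 1; C5: 1.
Total = 5.

5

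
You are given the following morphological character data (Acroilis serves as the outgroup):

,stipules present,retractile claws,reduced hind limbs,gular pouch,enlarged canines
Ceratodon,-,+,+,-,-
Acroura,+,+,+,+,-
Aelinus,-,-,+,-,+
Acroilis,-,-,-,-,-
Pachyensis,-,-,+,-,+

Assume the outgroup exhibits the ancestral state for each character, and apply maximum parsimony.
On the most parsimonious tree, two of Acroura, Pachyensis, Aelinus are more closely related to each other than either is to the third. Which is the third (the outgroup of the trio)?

The outgroup has state '-' for every character, so '+' is the derived state throughout.
stipules present (derived state '+') is unique to Acroura (autapomorphy; uninformative for grouping).
Only Acroura and Ceratodon show the derived state '+' for retractile claws, supporting them as a clade.
reduced hind limbs (derived state '+') is shared by all ingroup taxa — unites the whole ingroup.
gular pouch: derived state '+' in Acroura only — an autapomorphy, so it tells us nothing about relationships among taxa.
enlarged canines: derived state '+' in Aelinus and Pachyensis only — synapomorphy for {Aelinus, Pachyensis}.
Most parsimonious ingroup topology: ((Pachyensis,Aelinus),(Ceratodon,Acroura)).
Pachyensis and Aelinus share a more recent common ancestor with each other than either does with Acroura, so Acroura is the least closely related of the three.

Acroura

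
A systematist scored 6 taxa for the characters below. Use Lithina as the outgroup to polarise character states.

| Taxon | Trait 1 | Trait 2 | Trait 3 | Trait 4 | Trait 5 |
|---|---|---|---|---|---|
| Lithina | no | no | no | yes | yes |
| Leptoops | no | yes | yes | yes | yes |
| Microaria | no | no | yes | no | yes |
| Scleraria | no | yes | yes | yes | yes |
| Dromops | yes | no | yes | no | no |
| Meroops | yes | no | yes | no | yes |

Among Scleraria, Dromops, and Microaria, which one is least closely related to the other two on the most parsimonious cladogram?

Scleraria

Character polarity is set by the outgroup: the derived state is whichever differs from the outgroup's state, so for Trait 4, Trait 5 the derived state is 'no', and for the remaining characters it is 'yes'.
Trait 1 (derived state 'yes') is shared by Dromops and Meroops — a synapomorphy uniting that clade.
Trait 2: derived state 'yes' in Leptoops and Scleraria only — synapomorphy for {Leptoops, Scleraria}.
Trait 3 (derived state 'yes') is shared by all ingroup taxa — unites the whole ingroup.
Trait 4: derived state 'no' in Dromops, Meroops, and Microaria only — synapomorphy for {Dromops, Meroops, Microaria}.
Trait 5: derived state 'no' in Dromops only — an autapomorphy, so it tells us nothing about relationships among taxa.
Most parsimonious ingroup topology: ((Scleraria,Leptoops),((Dromops,Meroops),Microaria)).
Dromops and Microaria share a more recent common ancestor with each other than either does with Scleraria, so Scleraria is the least closely related of the three.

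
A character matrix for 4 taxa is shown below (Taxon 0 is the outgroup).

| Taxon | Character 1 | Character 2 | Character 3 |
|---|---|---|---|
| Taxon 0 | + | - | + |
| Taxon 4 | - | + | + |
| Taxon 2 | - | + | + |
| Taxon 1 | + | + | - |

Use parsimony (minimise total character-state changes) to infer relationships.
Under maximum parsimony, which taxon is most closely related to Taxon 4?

Character polarity is set by the outgroup: the derived state is whichever differs from the outgroup's state, so for Character 1, Character 3 the derived state is '-', and for the remaining characters it is '+'.
Character 1: derived state '-' in Taxon 2 and Taxon 4 only — synapomorphy for {Taxon 2, Taxon 4}.
All ingroup taxa share the derived state '+' for Character 2; it defines the ingroup but does not resolve relationships within it.
Character 3 (derived state '-') is unique to Taxon 1 (autapomorphy; uninformative for grouping).
Most parsimonious ingroup topology: (Taxon 1,(Taxon 2,Taxon 4)).
Taxon 4 and Taxon 2 form a cherry on this tree, so they are sister taxa.

Taxon 2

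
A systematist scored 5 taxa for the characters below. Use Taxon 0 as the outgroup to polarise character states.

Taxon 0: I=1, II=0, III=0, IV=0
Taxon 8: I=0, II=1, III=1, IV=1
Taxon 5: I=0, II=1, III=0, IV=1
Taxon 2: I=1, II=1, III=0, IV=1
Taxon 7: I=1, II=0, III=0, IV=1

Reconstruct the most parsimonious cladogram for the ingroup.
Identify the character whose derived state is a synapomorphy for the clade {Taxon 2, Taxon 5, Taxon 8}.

II

Character polarity is set by the outgroup: the derived state is whichever differs from the outgroup's state, so for I the derived state is '0', and for the remaining characters it is '1'.
I: derived state '0' in Taxon 5 and Taxon 8 only — synapomorphy for {Taxon 5, Taxon 8}.
II: derived state '1' in Taxon 2, Taxon 5, and Taxon 8 only — synapomorphy for {Taxon 2, Taxon 5, Taxon 8}.
III (derived state '1') is unique to Taxon 8 (autapomorphy; uninformative for grouping).
IV (derived state '1') is shared by all ingroup taxa — unites the whole ingroup.
Most parsimonious ingroup topology: (((Taxon 8,Taxon 5),Taxon 2),Taxon 7).
The clade {Taxon 2, Taxon 5, Taxon 8} is supported by II: its derived state '1' occurs in exactly those taxa and in no other taxon (including the outgroup).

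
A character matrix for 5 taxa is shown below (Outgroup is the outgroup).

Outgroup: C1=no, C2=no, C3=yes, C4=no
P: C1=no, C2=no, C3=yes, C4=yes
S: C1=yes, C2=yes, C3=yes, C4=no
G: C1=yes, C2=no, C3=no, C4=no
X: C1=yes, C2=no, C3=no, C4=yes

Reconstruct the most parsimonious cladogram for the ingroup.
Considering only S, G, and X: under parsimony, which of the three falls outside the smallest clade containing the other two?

Character polarity is set by the outgroup: the derived state is whichever differs from the outgroup's state, so for C3 the derived state is 'no', and for the remaining characters it is 'yes'.
C1 (derived state 'yes') is shared by G, S, and X — a synapomorphy uniting that clade.
C2: derived state 'yes' in S only — an autapomorphy, so it tells us nothing about relationships among taxa.
C3 (derived state 'no') is shared by G and X — a synapomorphy uniting that clade.
C4 (state 'yes') occurs in P and X but conflicts with the nesting implied by the other characters — most parsimoniously interpreted as homoplasy.
Most parsimonious ingroup topology: (P,(S,(G,X))).
X and G share a more recent common ancestor with each other than either does with S, so S is the least closely related of the three.

S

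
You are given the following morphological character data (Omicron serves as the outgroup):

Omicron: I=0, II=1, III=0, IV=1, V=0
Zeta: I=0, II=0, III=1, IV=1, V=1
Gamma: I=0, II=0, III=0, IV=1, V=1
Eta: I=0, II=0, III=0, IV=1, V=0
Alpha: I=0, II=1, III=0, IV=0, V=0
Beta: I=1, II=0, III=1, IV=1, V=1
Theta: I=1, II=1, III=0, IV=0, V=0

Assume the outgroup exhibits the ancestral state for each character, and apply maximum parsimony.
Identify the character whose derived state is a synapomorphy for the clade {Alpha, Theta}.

Character polarity is set by the outgroup: the derived state is whichever differs from the outgroup's state, so for II, IV the derived state is '0', and for the remaining characters it is '1'.
I (state '1') occurs in Beta and Theta but conflicts with the nesting implied by the other characters — most parsimoniously interpreted as homoplasy.
II (derived state '0') is shared by Beta, Eta, Gamma, and Zeta — a synapomorphy uniting that clade.
Only Beta and Zeta show the derived state '1' for III, supporting them as a clade.
Only Alpha and Theta show the derived state '0' for IV, supporting them as a clade.
V (derived state '1') is shared by Beta, Gamma, and Zeta — a synapomorphy uniting that clade.
Most parsimonious ingroup topology: ((((Zeta,Beta),Gamma),Eta),(Alpha,Theta)).
The clade {Alpha, Theta} is supported by IV: its derived state '0' occurs in exactly those taxa and in no other taxon (including the outgroup).

IV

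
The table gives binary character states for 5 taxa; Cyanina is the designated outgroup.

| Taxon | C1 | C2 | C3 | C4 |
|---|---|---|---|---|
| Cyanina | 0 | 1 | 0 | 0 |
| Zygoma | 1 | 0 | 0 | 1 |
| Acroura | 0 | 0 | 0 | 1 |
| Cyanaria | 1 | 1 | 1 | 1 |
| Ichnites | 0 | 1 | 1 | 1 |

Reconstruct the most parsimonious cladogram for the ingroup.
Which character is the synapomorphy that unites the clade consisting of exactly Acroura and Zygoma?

C2

Character polarity is set by the outgroup: the derived state is whichever differs from the outgroup's state, so for C2 the derived state is '0', and for the remaining characters it is '1'.
C1 groups Cyanaria and Zygoma, which is incompatible with the clades supported by the remaining characters; treating it as convergent (homoplasy) costs fewer steps than any alternative tree.
C2 (derived state '0') is shared by Acroura and Zygoma — a synapomorphy uniting that clade.
C3 (derived state '1') is shared by Cyanaria and Ichnites — a synapomorphy uniting that clade.
C4 (derived state '1') is shared by all ingroup taxa — unites the whole ingroup.
Most parsimonious ingroup topology: ((Zygoma,Acroura),(Cyanaria,Ichnites)).
The clade {Acroura, Zygoma} is supported by C2: its derived state '0' occurs in exactly those taxa and in no other taxon (including the outgroup).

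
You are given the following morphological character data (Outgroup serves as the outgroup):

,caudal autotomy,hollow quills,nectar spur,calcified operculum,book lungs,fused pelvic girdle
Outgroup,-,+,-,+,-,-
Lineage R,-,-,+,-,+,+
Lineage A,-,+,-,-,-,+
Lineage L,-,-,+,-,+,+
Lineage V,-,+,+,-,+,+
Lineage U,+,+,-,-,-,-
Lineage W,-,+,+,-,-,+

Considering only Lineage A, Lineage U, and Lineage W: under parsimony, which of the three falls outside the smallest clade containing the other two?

Lineage U

Character polarity is set by the outgroup: the derived state is whichever differs from the outgroup's state, so for hollow quills, calcified operculum the derived state is '-', and for the remaining characters it is '+'.
caudal autotomy (derived state '+') is unique to Lineage U (autapomorphy; uninformative for grouping).
Only Lineage L and Lineage R show the derived state '-' for hollow quills, supporting them as a clade.
nectar spur: derived state '+' in Lineage L, Lineage R, Lineage V, and Lineage W only — synapomorphy for {Lineage L, Lineage R, Lineage V, Lineage W}.
All ingroup taxa share the derived state '-' for calcified operculum; it defines the ingroup but does not resolve relationships within it.
book lungs (derived state '+') is shared by Lineage L, Lineage R, and Lineage V — a synapomorphy uniting that clade.
fused pelvic girdle: derived state '+' in Lineage A, Lineage L, Lineage R, Lineage V, and Lineage W only — synapomorphy for {Lineage A, Lineage L, Lineage R, Lineage V, Lineage W}.
Most parsimonious ingroup topology: (((((Lineage R,Lineage L),Lineage V),Lineage W),Lineage A),Lineage U).
Lineage W and Lineage A share a more recent common ancestor with each other than either does with Lineage U, so Lineage U is the least closely related of the three.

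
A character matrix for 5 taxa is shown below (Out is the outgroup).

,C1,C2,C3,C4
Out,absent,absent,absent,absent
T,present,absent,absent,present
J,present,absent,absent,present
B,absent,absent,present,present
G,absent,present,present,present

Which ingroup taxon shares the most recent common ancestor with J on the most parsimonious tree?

The outgroup has state 'absent' for every character, so 'present' is the derived state throughout.
Only J and T show the derived state 'present' for C1, supporting them as a clade.
C2 (derived state 'present') is unique to G (autapomorphy; uninformative for grouping).
Only B and G show the derived state 'present' for C3, supporting them as a clade.
C4 (derived state 'present') is shared by all ingroup taxa — unites the whole ingroup.
Most parsimonious ingroup topology: ((T,J),(B,G)).
J and T form a cherry on this tree, so they are sister taxa.

T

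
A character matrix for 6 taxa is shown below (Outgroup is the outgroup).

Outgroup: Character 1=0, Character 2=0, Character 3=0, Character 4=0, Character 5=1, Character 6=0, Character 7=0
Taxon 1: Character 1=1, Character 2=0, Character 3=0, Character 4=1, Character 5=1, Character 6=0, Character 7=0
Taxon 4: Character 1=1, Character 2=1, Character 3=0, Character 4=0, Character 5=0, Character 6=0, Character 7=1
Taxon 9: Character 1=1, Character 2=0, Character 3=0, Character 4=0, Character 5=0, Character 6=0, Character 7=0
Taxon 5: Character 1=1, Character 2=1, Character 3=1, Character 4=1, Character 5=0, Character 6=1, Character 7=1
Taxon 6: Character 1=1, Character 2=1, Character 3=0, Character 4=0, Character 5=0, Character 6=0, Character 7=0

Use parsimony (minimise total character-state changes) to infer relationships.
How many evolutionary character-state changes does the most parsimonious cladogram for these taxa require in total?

8

Character polarity is set by the outgroup: the derived state is whichever differs from the outgroup's state, so for Character 5 the derived state is '0', and for the remaining characters it is '1'.
Character 1 (derived state '1') is shared by all ingroup taxa — unites the whole ingroup.
Only Taxon 4, Taxon 5, and Taxon 6 show the derived state '1' for Character 2, supporting them as a clade.
Character 3: derived state '1' in Taxon 5 only — an autapomorphy, so it tells us nothing about relationships among taxa.
Character 4 (state '1') occurs in Taxon 1 and Taxon 5 but conflicts with the nesting implied by the other characters — most parsimoniously interpreted as homoplasy.
Character 5 (derived state '0') is shared by Taxon 4, Taxon 5, Taxon 6, and Taxon 9 — a synapomorphy uniting that clade.
Character 6 (derived state '1') is unique to Taxon 5 (autapomorphy; uninformative for grouping).
Only Taxon 4 and Taxon 5 show the derived state '1' for Character 7, supporting them as a clade.
Most parsimonious ingroup topology: (Taxon 1,(((Taxon 4,Taxon 5),Taxon 6),Taxon 9)).
Changes per character on this tree: Character 1: 1; Character 2: 1; Character 3: 1; Character 4: 2; Character 5: 1; Character 6: 1; Character 7: 1.
Total = 8.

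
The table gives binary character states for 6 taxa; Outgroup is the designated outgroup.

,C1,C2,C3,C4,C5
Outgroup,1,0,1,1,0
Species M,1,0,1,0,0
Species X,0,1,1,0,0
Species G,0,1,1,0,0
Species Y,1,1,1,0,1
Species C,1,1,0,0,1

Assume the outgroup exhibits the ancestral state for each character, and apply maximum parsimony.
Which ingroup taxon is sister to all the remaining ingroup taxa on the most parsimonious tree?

Character polarity is set by the outgroup: the derived state is whichever differs from the outgroup's state, so for C1, C3, C4 the derived state is '0', and for the remaining characters it is '1'.
C1 (derived state '0') is shared by Species G and Species X — a synapomorphy uniting that clade.
C2 (derived state '1') is shared by Species C, Species G, Species X, and Species Y — a synapomorphy uniting that clade.
C3: derived state '0' in Species C only — an autapomorphy, so it tells us nothing about relationships among taxa.
C4 (derived state '0') is shared by all ingroup taxa — unites the whole ingroup.
Only Species C and Species Y show the derived state '1' for C5, supporting them as a clade.
Most parsimonious ingroup topology: (Species M,((Species X,Species G),(Species Y,Species C))).
Species M is sister to the clade containing all other ingroup taxa, so it is the earliest-diverging (most basal) ingroup lineage.

Species M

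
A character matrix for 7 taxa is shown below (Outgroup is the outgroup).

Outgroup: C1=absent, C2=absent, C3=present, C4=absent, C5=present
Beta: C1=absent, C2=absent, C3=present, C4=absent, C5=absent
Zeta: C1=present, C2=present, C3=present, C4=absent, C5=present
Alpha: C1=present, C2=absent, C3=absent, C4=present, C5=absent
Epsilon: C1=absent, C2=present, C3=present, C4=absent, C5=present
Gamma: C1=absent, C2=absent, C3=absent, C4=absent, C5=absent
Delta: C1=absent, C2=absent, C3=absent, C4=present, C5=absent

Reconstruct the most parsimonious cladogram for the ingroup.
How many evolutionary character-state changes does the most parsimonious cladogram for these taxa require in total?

Character polarity is set by the outgroup: the derived state is whichever differs from the outgroup's state, so for C3, C5 the derived state is 'absent', and for the remaining characters it is 'present'.
C1 groups Alpha and Zeta, which is incompatible with the clades supported by the remaining characters; treating it as convergent (homoplasy) costs fewer steps than any alternative tree.
C2 (derived state 'present') is shared by Epsilon and Zeta — a synapomorphy uniting that clade.
C3 (derived state 'absent') is shared by Alpha, Delta, and Gamma — a synapomorphy uniting that clade.
C4: derived state 'present' in Alpha and Delta only — synapomorphy for {Alpha, Delta}.
Only Alpha, Beta, Delta, and Gamma show the derived state 'absent' for C5, supporting them as a clade.
Most parsimonious ingroup topology: ((Beta,((Alpha,Delta),Gamma)),(Zeta,Epsilon)).
Changes per character on this tree: C1: 2; C2: 1; C3: 1; C4: 1; C5: 1.
Total = 6.

6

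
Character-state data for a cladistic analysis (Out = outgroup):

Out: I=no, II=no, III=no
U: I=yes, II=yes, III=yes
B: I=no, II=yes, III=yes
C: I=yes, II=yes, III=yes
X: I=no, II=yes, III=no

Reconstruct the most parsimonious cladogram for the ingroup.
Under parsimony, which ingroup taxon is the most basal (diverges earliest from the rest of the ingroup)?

X

The outgroup has state 'no' for every character, so 'yes' is the derived state throughout.
I (derived state 'yes') is shared by C and U — a synapomorphy uniting that clade.
All ingroup taxa share the derived state 'yes' for II; it defines the ingroup but does not resolve relationships within it.
III (derived state 'yes') is shared by B, C, and U — a synapomorphy uniting that clade.
Most parsimonious ingroup topology: (((U,C),B),X).
X is sister to the clade containing all other ingroup taxa, so it is the earliest-diverging (most basal) ingroup lineage.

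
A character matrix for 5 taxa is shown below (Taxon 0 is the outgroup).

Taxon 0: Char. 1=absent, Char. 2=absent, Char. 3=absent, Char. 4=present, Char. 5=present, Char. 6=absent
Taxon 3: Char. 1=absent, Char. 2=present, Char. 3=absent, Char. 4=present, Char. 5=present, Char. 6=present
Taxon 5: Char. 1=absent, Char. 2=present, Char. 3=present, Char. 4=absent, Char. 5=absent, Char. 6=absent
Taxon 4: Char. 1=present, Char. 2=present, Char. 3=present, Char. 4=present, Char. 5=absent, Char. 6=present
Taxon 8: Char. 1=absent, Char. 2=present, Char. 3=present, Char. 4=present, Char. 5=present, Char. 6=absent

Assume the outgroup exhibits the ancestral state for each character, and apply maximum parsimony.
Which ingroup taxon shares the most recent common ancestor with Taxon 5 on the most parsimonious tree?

Character polarity is set by the outgroup: the derived state is whichever differs from the outgroup's state, so for Char. 4, Char. 5 the derived state is 'absent', and for the remaining characters it is 'present'.
Char. 1 (derived state 'present') is unique to Taxon 4 (autapomorphy; uninformative for grouping).
Char. 2 (derived state 'present') is shared by all ingroup taxa — unites the whole ingroup.
Only Taxon 4, Taxon 5, and Taxon 8 show the derived state 'present' for Char. 3, supporting them as a clade.
Char. 4 (derived state 'absent') is unique to Taxon 5 (autapomorphy; uninformative for grouping).
Char. 5: derived state 'absent' in Taxon 4 and Taxon 5 only — synapomorphy for {Taxon 4, Taxon 5}.
Char. 6 (state 'present') occurs in Taxon 3 and Taxon 4 but conflicts with the nesting implied by the other characters — most parsimoniously interpreted as homoplasy.
Most parsimonious ingroup topology: (Taxon 3,((Taxon 5,Taxon 4),Taxon 8)).
Taxon 5 and Taxon 4 form a cherry on this tree, so they are sister taxa.

Taxon 4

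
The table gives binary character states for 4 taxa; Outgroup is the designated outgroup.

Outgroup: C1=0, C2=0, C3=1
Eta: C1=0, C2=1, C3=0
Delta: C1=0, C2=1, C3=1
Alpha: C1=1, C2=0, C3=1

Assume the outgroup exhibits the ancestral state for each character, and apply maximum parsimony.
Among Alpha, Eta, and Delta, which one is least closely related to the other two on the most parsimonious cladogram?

Character polarity is set by the outgroup: the derived state is whichever differs from the outgroup's state, so for C3 the derived state is '0', and for the remaining characters it is '1'.
C1: derived state '1' in Alpha only — an autapomorphy, so it tells us nothing about relationships among taxa.
Only Delta and Eta show the derived state '1' for C2, supporting them as a clade.
C3 (derived state '0') is unique to Eta (autapomorphy; uninformative for grouping).
Most parsimonious ingroup topology: ((Eta,Delta),Alpha).
Eta and Delta share a more recent common ancestor with each other than either does with Alpha, so Alpha is the least closely related of the three.

Alpha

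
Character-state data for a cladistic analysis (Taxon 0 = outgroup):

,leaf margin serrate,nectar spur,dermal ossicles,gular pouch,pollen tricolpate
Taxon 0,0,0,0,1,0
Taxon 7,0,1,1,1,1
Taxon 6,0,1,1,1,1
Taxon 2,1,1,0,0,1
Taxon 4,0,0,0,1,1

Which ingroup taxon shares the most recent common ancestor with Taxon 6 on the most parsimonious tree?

Taxon 7

Character polarity is set by the outgroup: the derived state is whichever differs from the outgroup's state, so for gular pouch the derived state is '0', and for the remaining characters it is '1'.
leaf margin serrate: derived state '1' in Taxon 2 only — an autapomorphy, so it tells us nothing about relationships among taxa.
nectar spur (derived state '1') is shared by Taxon 2, Taxon 6, and Taxon 7 — a synapomorphy uniting that clade.
dermal ossicles (derived state '1') is shared by Taxon 6 and Taxon 7 — a synapomorphy uniting that clade.
gular pouch: derived state '0' in Taxon 2 only — an autapomorphy, so it tells us nothing about relationships among taxa.
pollen tricolpate (derived state '1') is shared by all ingroup taxa — unites the whole ingroup.
Most parsimonious ingroup topology: (((Taxon 7,Taxon 6),Taxon 2),Taxon 4).
Taxon 6 and Taxon 7 form a cherry on this tree, so they are sister taxa.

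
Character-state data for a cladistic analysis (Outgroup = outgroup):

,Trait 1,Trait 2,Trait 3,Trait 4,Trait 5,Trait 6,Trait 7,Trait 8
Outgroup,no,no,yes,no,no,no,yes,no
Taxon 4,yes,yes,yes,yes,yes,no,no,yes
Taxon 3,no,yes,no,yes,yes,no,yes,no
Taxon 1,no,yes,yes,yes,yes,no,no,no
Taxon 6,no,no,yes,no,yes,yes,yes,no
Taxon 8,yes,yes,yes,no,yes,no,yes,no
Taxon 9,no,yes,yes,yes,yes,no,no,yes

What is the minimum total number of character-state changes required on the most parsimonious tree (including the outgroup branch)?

Character polarity is set by the outgroup: the derived state is whichever differs from the outgroup's state, so for Trait 3, Trait 7 the derived state is 'no', and for the remaining characters it is 'yes'.
Trait 1 groups Taxon 4 and Taxon 8, which is incompatible with the clades supported by the remaining characters; treating it as convergent (homoplasy) costs fewer steps than any alternative tree.
Trait 2: derived state 'yes' in Taxon 1, Taxon 3, Taxon 4, Taxon 8, and Taxon 9 only — synapomorphy for {Taxon 1, Taxon 3, Taxon 4, Taxon 8, Taxon 9}.
Trait 3: derived state 'no' in Taxon 3 only — an autapomorphy, so it tells us nothing about relationships among taxa.
Trait 4: derived state 'yes' in Taxon 1, Taxon 3, Taxon 4, and Taxon 9 only — synapomorphy for {Taxon 1, Taxon 3, Taxon 4, Taxon 9}.
Trait 5 (derived state 'yes') is shared by all ingroup taxa — unites the whole ingroup.
Trait 6: derived state 'yes' in Taxon 6 only — an autapomorphy, so it tells us nothing about relationships among taxa.
Trait 7: derived state 'no' in Taxon 1, Taxon 4, and Taxon 9 only — synapomorphy for {Taxon 1, Taxon 4, Taxon 9}.
Trait 8 (derived state 'yes') is shared by Taxon 4 and Taxon 9 — a synapomorphy uniting that clade.
Most parsimonious ingroup topology: (((((Taxon 4,Taxon 9),Taxon 1),Taxon 3),Taxon 8),Taxon 6).
Changes per character on this tree: Trait 1: 2; Trait 2: 1; Trait 3: 1; Trait 4: 1; Trait 5: 1; Trait 6: 1; Trait 7: 1; Trait 8: 1.
Total = 9.

9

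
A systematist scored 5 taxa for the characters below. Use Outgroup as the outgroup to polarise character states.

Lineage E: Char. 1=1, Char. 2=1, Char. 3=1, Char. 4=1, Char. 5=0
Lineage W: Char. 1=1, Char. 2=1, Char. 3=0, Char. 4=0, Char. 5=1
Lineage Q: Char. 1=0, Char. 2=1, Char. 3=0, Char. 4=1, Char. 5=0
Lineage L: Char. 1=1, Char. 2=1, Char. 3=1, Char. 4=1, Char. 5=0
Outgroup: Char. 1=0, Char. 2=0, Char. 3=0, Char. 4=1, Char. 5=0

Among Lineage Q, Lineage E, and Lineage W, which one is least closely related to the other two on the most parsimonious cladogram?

Lineage Q

Character polarity is set by the outgroup: the derived state is whichever differs from the outgroup's state, so for Char. 4 the derived state is '0', and for the remaining characters it is '1'.
Char. 1 (derived state '1') is shared by Lineage E, Lineage L, and Lineage W — a synapomorphy uniting that clade.
All ingroup taxa share the derived state '1' for Char. 2; it defines the ingroup but does not resolve relationships within it.
Char. 3: derived state '1' in Lineage E and Lineage L only — synapomorphy for {Lineage E, Lineage L}.
Char. 4: derived state '0' in Lineage W only — an autapomorphy, so it tells us nothing about relationships among taxa.
Char. 5: derived state '1' in Lineage W only — an autapomorphy, so it tells us nothing about relationships among taxa.
Most parsimonious ingroup topology: ((Lineage W,(Lineage L,Lineage E)),Lineage Q).
Lineage W and Lineage E share a more recent common ancestor with each other than either does with Lineage Q, so Lineage Q is the least closely related of the three.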